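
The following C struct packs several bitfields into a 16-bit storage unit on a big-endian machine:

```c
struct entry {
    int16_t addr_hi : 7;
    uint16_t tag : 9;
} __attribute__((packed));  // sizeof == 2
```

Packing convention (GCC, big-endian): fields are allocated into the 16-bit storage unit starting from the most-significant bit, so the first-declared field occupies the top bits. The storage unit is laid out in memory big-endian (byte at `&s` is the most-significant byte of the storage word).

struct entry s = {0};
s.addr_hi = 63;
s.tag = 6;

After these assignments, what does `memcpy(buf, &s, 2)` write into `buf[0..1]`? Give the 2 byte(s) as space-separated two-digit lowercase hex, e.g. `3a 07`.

addr_hi:7 = 63 → 0x3f << 9 → word 0x7e00
tag:9 = 6 → 0x6 << 0 → word 0x7e06
word = 0x7e06 → big-endian bytes:
  [0]=0x7e  [1]=0x06

7e 06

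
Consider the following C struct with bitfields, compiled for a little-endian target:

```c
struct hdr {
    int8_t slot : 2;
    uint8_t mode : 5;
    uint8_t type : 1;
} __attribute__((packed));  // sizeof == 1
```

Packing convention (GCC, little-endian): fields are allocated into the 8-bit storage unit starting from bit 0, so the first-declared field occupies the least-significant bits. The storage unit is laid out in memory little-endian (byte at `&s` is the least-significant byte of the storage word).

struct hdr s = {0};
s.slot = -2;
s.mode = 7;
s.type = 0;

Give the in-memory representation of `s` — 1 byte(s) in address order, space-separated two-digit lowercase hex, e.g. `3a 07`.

[0+:2] slot=-2 & 0x3 = 0x2; word=0x02
[2+:5] mode=7 & 0x1f = 0x7; word=0x1e
[7+:1] type=0 & 0x1 = 0x0; word=0x1e
word = 0x1e → little-endian bytes:
  [0]=0x1e

1e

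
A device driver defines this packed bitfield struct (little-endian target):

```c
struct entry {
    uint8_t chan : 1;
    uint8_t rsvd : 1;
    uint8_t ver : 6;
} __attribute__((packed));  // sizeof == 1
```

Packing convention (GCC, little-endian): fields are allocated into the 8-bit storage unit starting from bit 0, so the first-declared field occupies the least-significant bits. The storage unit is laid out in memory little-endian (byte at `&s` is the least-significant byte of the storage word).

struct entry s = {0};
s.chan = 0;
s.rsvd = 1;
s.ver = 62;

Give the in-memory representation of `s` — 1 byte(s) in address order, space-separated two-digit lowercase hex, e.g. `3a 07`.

fa

[0+:1] chan=0 & 0x1 = 0x0; word=0x00
[1+:1] rsvd=1 & 0x1 = 0x1; word=0x02
[2+:6] ver=62 & 0x3f = 0x3e; word=0xfa
word = 0xfa → little-endian bytes:
  [0]=0xfa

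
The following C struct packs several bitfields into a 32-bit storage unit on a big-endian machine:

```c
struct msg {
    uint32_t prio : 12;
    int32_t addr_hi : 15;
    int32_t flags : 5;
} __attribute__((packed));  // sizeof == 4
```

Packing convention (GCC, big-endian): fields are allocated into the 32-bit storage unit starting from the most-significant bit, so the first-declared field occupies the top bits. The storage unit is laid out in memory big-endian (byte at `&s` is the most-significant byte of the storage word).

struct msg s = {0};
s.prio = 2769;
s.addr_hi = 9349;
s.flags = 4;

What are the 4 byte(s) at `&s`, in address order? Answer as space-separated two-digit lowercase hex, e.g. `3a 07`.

ad 14 90 a4

[20+:12] prio=2769 & 0xfff = 0xad1; word=0xad100000
[5+:15] addr_hi=9349 & 0x7fff = 0x2485; word=0xad1490a0
[0+:5] flags=4 & 0x1f = 0x4; word=0xad1490a4
word = 0xad1490a4 → big-endian bytes:
  [0]=0xad  [1]=0x14  [2]=0x90  [3]=0xa4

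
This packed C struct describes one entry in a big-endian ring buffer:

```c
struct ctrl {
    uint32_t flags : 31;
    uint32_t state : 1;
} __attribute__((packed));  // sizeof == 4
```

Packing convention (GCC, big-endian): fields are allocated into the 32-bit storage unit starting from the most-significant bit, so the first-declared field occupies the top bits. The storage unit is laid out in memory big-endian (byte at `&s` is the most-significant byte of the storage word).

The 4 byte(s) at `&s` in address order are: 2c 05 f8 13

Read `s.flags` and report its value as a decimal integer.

369294345

[0]=0x2c [1]=0x05 [2]=0xf8 [3]=0x13 (big-endian) → word 0x2c05f813
flags:31 @ bit 1 → (0x2c05f813>>1)&0x7fffffff = 0x1602fc09  ←
state:1 @ bit 0 → (0x2c05f813>>0)&0x1 = 0x1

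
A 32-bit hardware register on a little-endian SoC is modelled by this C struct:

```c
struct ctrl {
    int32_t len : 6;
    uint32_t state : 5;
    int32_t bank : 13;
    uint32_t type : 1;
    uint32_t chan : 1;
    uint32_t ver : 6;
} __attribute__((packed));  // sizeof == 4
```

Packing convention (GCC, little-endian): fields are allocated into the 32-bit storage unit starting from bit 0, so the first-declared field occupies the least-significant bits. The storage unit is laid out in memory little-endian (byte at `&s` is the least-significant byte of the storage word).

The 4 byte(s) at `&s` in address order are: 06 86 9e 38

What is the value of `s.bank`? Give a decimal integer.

[0]=0x06 [1]=0x86 [2]=0x9e [3]=0x38 (little-endian) → word 0x389e8606
len:6 @ bit 0 → (0x389e8606>>0)&0x3f = 0x6
state:5 @ bit 6 → (0x389e8606>>6)&0x1f = 0x18
bank:13 @ bit 11 → (0x389e8606>>11)&0x1fff = 0x13d0  ←
type:1 @ bit 24 → (0x389e8606>>24)&0x1 = 0x0
chan:1 @ bit 25 → (0x389e8606>>25)&0x1 = 0x0
ver:6 @ bit 26 → (0x389e8606>>26)&0x3f = 0xe
bank signed 13b, MSB=1: 5072 - 8192 = -3120

-3120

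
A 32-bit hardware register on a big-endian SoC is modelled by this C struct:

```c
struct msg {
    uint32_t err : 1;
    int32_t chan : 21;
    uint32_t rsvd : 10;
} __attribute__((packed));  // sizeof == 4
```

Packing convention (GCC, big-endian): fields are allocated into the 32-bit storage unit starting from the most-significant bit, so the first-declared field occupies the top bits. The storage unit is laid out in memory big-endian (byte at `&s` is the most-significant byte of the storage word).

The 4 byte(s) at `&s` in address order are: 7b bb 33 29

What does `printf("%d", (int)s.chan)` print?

-69940

[0]=0x7b [1]=0xbb [2]=0x33 [3]=0x29 (big-endian) → word 0x7bbb3329
err [31+:1] = (word>>31) & 0x1 = 0
chan [10+:21] = (word>>10) & 0x1fffff = 2027212  ←
rsvd [0+:10] = (word>>0) & 0x3ff = 809
chan signed 21b, MSB=1: 2027212 - 2097152 = -69940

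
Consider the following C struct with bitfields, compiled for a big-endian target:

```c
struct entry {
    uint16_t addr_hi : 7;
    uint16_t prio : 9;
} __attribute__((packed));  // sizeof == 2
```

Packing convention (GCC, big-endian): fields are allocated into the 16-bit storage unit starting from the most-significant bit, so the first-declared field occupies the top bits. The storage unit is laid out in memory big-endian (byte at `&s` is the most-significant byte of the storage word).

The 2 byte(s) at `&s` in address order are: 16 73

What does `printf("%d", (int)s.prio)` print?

[0]=0x16 [1]=0x73 (big-endian) → word 0x1673
addr_hi [9+:7] = (word>>9) & 0x7f = 11
prio [0+:9] = (word>>0) & 0x1ff = 115  ←

115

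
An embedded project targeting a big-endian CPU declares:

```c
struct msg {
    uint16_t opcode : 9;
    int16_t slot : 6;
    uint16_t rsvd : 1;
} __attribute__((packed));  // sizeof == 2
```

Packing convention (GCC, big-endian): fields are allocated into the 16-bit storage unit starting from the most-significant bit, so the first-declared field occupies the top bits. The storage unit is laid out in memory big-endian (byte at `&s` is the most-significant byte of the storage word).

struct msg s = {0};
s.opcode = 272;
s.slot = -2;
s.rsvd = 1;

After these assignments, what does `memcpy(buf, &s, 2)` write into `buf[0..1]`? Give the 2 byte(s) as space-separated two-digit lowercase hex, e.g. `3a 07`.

[7+:9] opcode=272 & 0x1ff = 0x110; word=0x8800
[1+:6] slot=-2 & 0x3f = 0x3e; word=0x887c
[0+:1] rsvd=1 & 0x1 = 0x1; word=0x887d
word = 0x887d → big-endian bytes:
  [0]=0x88  [1]=0x7d

88 7d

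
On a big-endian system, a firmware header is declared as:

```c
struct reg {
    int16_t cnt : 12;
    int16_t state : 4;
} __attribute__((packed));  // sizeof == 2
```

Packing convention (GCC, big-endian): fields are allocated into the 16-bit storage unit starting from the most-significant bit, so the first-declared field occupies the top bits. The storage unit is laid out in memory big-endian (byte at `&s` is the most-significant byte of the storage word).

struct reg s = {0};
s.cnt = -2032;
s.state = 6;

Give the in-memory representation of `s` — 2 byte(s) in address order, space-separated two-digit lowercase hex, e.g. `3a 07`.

[4+:12] cnt=-2032 & 0xfff = 0x810; word=0x8100
[0+:4] state=6 & 0xf = 0x6; word=0x8106
word = 0x8106 → big-endian bytes:
  [0]=0x81  [1]=0x06

81 06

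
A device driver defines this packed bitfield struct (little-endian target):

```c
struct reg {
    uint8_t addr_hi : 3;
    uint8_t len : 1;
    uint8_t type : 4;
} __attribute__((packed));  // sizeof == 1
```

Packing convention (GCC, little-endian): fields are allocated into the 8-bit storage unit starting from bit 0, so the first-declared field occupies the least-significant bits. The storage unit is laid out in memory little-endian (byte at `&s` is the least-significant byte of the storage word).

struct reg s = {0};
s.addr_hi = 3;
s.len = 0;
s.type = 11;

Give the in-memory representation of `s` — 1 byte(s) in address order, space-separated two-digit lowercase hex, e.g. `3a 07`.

b3

[0+:3] addr_hi=3 & 0x7 = 0x3; word=0x03
[3+:1] len=0 & 0x1 = 0x0; word=0x03
[4+:4] type=11 & 0xf = 0xb; word=0xb3
word = 0xb3 → little-endian bytes:
  [0]=0xb3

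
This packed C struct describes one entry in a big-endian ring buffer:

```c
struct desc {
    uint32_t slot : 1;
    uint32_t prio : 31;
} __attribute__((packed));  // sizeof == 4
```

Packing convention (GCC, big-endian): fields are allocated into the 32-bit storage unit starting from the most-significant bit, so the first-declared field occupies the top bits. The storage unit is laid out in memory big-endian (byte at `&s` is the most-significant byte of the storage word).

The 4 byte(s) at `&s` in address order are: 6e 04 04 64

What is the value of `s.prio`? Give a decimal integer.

[0]=0x6e [1]=0x04 [2]=0x04 [3]=0x64 (big-endian) → word 0x6e040464
slot [31+:1] = (word>>31) & 0x1 = 0
prio [0+:31] = (word>>0) & 0x7fffffff = 1845757028  ←

1845757028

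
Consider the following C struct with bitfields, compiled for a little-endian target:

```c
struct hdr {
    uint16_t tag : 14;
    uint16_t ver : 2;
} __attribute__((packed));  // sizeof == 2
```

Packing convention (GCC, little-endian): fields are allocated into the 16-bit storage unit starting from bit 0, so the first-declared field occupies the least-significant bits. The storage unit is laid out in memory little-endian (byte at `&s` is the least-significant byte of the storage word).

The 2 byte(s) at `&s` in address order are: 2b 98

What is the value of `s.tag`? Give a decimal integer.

6187

[0]=0x2b [1]=0x98 (little-endian) → word 0x982b
tag [0+:14] = (word>>0) & 0x3fff = 6187  ←
ver [14+:2] = (word>>14) & 0x3 = 2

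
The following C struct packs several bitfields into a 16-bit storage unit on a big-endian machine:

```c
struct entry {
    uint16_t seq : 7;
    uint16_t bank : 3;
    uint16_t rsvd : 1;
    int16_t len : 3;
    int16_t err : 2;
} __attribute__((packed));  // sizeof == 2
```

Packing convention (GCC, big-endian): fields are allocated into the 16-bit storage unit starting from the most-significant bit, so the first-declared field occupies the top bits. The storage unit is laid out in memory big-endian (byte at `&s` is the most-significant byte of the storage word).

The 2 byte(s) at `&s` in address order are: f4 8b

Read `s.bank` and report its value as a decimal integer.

[0]=0xf4 [1]=0x8b (big-endian) → word 0xf48b
seq [9+:7] = (word>>9) & 0x7f = 122
bank [6+:3] = (word>>6) & 0x7 = 2  ←
rsvd [5+:1] = (word>>5) & 0x1 = 0
len [2+:3] = (word>>2) & 0x7 = 2
err [0+:2] = (word>>0) & 0x3 = 3

2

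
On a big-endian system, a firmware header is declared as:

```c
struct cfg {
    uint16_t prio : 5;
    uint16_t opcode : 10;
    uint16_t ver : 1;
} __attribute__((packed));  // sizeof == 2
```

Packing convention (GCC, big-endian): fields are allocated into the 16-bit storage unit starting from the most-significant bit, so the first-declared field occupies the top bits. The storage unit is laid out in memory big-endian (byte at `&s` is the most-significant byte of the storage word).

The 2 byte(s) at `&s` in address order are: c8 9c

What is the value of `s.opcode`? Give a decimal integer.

[0]=0xc8 [1]=0x9c (big-endian) → word 0xc89c
prio:5 @ bit 11 → (0xc89c>>11)&0x1f = 0x19
opcode:10 @ bit 1 → (0xc89c>>1)&0x3ff = 0x4e  ←
ver:1 @ bit 0 → (0xc89c>>0)&0x1 = 0x0

78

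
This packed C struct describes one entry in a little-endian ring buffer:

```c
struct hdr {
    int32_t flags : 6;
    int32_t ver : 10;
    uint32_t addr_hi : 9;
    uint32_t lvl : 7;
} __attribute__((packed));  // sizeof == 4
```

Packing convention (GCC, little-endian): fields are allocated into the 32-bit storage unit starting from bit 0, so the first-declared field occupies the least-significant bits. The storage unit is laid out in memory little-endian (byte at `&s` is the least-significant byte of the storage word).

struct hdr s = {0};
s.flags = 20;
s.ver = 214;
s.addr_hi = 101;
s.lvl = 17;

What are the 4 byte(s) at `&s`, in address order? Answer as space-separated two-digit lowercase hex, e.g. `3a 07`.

94 35 65 22

[0+:6] flags=20 & 0x3f = 0x14; word=0x00000014
[6+:10] ver=214 & 0x3ff = 0xd6; word=0x00003594
[16+:9] addr_hi=101 & 0x1ff = 0x65; word=0x00653594
[25+:7] lvl=17 & 0x7f = 0x11; word=0x22653594
word = 0x22653594 → little-endian bytes:
  [0]=0x94  [1]=0x35  [2]=0x65  [3]=0x22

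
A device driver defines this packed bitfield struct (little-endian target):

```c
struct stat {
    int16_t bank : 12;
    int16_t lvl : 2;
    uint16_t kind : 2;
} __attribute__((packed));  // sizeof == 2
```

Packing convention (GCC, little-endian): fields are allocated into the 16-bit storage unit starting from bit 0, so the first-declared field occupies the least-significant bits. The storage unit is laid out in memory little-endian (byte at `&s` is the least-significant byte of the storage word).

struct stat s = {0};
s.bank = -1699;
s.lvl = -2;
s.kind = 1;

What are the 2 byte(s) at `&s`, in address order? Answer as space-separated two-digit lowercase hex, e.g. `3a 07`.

[0+:12] bank=-1699 & 0xfff = 0x95d; word=0x095d
[12+:2] lvl=-2 & 0x3 = 0x2; word=0x295d
[14+:2] kind=1 & 0x3 = 0x1; word=0x695d
word = 0x695d → little-endian bytes:
  [0]=0x5d  [1]=0x69

5d 69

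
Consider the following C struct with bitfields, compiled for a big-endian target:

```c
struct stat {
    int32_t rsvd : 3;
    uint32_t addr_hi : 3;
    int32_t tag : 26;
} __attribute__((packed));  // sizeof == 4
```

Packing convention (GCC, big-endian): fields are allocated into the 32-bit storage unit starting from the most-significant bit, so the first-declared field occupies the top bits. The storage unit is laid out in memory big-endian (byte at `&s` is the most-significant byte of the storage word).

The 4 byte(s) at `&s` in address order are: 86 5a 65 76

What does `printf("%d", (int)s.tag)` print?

-27630218

[0]=0x86 [1]=0x5a [2]=0x65 [3]=0x76 (big-endian) → word 0x865a6576
rsvd [29+:3] = (word>>29) & 0x7 = 4
addr_hi [26+:3] = (word>>26) & 0x7 = 1
tag [0+:26] = (word>>0) & 0x3ffffff = 39478646  ←
tag signed 26b, MSB=1: 39478646 - 67108864 = -27630218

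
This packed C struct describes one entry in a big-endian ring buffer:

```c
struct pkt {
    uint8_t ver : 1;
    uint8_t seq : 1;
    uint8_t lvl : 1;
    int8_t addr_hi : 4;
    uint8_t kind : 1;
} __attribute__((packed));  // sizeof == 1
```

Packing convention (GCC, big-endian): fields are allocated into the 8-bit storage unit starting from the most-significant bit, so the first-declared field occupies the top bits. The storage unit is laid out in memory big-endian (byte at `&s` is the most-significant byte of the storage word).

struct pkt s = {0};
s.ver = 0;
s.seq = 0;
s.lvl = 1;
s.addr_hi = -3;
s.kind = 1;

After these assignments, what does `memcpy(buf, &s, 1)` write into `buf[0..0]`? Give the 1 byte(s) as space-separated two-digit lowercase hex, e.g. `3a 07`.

3b

[7+:1] ver=0 & 0x1 = 0x0; word=0x00
[6+:1] seq=0 & 0x1 = 0x0; word=0x00
[5+:1] lvl=1 & 0x1 = 0x1; word=0x20
[1+:4] addr_hi=-3 & 0xf = 0xd; word=0x3a
[0+:1] kind=1 & 0x1 = 0x1; word=0x3b
word = 0x3b → big-endian bytes:
  [0]=0x3b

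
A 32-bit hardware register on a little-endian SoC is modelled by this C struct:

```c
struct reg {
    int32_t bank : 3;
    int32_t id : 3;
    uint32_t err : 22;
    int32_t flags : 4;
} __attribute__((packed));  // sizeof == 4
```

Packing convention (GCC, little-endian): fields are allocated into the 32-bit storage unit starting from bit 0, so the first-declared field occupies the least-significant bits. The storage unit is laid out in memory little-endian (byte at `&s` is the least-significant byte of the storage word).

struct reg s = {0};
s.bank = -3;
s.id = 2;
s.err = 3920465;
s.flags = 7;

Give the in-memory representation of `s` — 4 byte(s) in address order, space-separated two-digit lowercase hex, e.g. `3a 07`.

bank:3 = -3 → 0x5 << 0 → word 0x00000005
id:3 = 2 → 0x2 << 3 → word 0x00000015
err:22 = 3920465 → 0x3bd251 << 6 → word 0x0ef49455
flags:4 = 7 → 0x7 << 28 → word 0x7ef49455
word = 0x7ef49455 → little-endian bytes:
  [0]=0x55  [1]=0x94  [2]=0xf4  [3]=0x7e

55 94 f4 7e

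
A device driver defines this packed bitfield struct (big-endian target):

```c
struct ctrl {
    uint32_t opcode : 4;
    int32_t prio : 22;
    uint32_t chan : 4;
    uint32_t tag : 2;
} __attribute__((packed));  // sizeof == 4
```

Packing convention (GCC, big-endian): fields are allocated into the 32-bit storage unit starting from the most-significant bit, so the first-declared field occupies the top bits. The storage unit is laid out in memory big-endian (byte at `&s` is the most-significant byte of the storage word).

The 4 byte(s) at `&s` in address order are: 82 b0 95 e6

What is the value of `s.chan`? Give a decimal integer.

9

[0]=0x82 [1]=0xb0 [2]=0x95 [3]=0xe6 (big-endian) → word 0x82b095e6
opcode [28+:4] = (word>>28) & 0xf = 8
prio [6+:22] = (word>>6) & 0x3fffff = 705111
chan [2+:4] = (word>>2) & 0xf = 9  ←
tag [0+:2] = (word>>0) & 0x3 = 2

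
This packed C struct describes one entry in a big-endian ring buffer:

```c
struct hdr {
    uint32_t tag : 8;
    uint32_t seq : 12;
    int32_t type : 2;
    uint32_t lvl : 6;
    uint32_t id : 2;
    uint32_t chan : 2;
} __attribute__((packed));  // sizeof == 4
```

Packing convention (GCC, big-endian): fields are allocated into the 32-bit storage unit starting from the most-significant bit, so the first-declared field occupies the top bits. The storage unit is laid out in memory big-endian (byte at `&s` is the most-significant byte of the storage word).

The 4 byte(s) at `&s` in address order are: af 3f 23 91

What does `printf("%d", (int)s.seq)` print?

[0]=0xaf [1]=0x3f [2]=0x23 [3]=0x91 (big-endian) → word 0xaf3f2391
tag:8 @ bit 24 → (0xaf3f2391>>24)&0xff = 0xaf
seq:12 @ bit 12 → (0xaf3f2391>>12)&0xfff = 0x3f2  ←
type:2 @ bit 10 → (0xaf3f2391>>10)&0x3 = 0x0
lvl:6 @ bit 4 → (0xaf3f2391>>4)&0x3f = 0x39
id:2 @ bit 2 → (0xaf3f2391>>2)&0x3 = 0x0
chan:2 @ bit 0 → (0xaf3f2391>>0)&0x3 = 0x1

1010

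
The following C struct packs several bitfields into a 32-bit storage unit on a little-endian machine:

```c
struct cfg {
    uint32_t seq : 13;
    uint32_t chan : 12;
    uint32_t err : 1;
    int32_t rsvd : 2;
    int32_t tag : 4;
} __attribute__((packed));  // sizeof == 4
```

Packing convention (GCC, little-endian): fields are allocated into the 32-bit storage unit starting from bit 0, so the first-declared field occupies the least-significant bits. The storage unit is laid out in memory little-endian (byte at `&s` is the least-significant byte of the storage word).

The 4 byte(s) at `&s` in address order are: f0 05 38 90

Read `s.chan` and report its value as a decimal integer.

[0]=0xf0 [1]=0x05 [2]=0x38 [3]=0x90 (little-endian) → word 0x903805f0
seq:13 @ bit 0 → (0x903805f0>>0)&0x1fff = 0x5f0
chan:12 @ bit 13 → (0x903805f0>>13)&0xfff = 0x1c0  ←
err:1 @ bit 25 → (0x903805f0>>25)&0x1 = 0x0
rsvd:2 @ bit 26 → (0x903805f0>>26)&0x3 = 0x0
tag:4 @ bit 28 → (0x903805f0>>28)&0xf = 0x9

448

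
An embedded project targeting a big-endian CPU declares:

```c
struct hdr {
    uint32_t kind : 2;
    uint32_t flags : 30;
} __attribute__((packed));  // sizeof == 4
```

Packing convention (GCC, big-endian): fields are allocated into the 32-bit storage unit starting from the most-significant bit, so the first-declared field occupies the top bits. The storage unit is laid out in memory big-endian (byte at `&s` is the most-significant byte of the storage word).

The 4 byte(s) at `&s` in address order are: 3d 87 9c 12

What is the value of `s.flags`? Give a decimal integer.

[0]=0x3d [1]=0x87 [2]=0x9c [3]=0x12 (big-endian) → word 0x3d879c12
kind [30+:2] = (word>>30) & 0x3 = 0
flags [0+:30] = (word>>0) & 0x3fffffff = 1032297490  ←

1032297490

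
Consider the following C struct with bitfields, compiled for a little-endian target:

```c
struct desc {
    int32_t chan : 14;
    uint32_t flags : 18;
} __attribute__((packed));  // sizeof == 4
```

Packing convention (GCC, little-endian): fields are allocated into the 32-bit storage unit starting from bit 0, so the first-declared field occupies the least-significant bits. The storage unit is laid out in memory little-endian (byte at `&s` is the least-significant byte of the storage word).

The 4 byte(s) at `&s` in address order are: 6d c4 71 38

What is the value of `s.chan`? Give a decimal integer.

1133

[0]=0x6d [1]=0xc4 [2]=0x71 [3]=0x38 (little-endian) → word 0x3871c46d
chan [0+:14] = (word>>0) & 0x3fff = 1133  ←
flags [14+:18] = (word>>14) & 0x3ffff = 57799
chan signed 14b, MSB=0: value = 1133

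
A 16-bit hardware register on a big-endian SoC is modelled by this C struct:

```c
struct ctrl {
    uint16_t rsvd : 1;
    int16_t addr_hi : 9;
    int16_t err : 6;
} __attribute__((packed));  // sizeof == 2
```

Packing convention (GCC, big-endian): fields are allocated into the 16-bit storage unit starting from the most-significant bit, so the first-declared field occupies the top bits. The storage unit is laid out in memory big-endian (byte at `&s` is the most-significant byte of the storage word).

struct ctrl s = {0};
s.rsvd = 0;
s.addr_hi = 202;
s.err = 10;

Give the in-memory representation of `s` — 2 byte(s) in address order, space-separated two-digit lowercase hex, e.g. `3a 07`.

32 8a

[15+:1] rsvd=0 & 0x1 = 0x0; word=0x0000
[6+:9] addr_hi=202 & 0x1ff = 0xca; word=0x3280
[0+:6] err=10 & 0x3f = 0xa; word=0x328a
word = 0x328a → big-endian bytes:
  [0]=0x32  [1]=0x8a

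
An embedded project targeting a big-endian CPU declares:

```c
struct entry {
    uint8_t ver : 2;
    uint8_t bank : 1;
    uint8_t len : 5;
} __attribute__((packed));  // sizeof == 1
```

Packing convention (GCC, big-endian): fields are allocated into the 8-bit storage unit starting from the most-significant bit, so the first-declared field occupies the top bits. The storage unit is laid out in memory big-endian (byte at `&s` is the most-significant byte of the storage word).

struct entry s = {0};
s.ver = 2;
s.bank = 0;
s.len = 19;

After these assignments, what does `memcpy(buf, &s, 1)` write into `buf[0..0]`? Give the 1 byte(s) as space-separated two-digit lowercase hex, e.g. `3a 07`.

[6+:2] ver=2 & 0x3 = 0x2; word=0x80
[5+:1] bank=0 & 0x1 = 0x0; word=0x80
[0+:5] len=19 & 0x1f = 0x13; word=0x93
word = 0x93 → big-endian bytes:
  [0]=0x93

93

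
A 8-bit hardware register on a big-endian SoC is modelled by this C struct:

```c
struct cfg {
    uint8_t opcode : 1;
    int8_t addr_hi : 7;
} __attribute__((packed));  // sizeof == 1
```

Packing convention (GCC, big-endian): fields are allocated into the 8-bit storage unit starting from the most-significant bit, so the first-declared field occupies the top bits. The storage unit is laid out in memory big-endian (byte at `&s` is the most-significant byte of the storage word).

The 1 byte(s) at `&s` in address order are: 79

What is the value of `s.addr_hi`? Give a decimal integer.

[0]=0x79 (big-endian) → word 0x79
opcode [7+:1] = (word>>7) & 0x1 = 0
addr_hi [0+:7] = (word>>0) & 0x7f = 121  ←
addr_hi signed 7b, MSB=1: 121 - 128 = -7

-7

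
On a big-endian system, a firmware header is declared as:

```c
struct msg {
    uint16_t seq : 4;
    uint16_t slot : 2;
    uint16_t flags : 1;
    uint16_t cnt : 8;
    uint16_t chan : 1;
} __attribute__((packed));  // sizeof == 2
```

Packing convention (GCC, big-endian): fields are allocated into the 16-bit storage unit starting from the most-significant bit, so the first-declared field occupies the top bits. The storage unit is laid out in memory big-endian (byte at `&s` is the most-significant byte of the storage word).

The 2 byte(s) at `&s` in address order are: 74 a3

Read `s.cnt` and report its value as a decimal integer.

[0]=0x74 [1]=0xa3 (big-endian) → word 0x74a3
seq [12+:4] = (word>>12) & 0xf = 7
slot [10+:2] = (word>>10) & 0x3 = 1
flags [9+:1] = (word>>9) & 0x1 = 0
cnt [1+:8] = (word>>1) & 0xff = 81  ←
chan [0+:1] = (word>>0) & 0x1 = 1

81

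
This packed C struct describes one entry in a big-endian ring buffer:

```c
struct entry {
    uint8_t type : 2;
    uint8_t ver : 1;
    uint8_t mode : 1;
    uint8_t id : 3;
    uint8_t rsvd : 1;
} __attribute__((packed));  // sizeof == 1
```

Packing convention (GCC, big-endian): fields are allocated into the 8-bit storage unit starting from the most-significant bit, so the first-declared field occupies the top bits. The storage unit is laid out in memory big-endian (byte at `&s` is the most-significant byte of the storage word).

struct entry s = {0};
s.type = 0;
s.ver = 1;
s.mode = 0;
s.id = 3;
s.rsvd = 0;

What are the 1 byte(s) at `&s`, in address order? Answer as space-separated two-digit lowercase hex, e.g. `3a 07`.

[6+:2] type=0 & 0x3 = 0x0; word=0x00
[5+:1] ver=1 & 0x1 = 0x1; word=0x20
[4+:1] mode=0 & 0x1 = 0x0; word=0x20
[1+:3] id=3 & 0x7 = 0x3; word=0x26
[0+:1] rsvd=0 & 0x1 = 0x0; word=0x26
word = 0x26 → big-endian bytes:
  [0]=0x26

26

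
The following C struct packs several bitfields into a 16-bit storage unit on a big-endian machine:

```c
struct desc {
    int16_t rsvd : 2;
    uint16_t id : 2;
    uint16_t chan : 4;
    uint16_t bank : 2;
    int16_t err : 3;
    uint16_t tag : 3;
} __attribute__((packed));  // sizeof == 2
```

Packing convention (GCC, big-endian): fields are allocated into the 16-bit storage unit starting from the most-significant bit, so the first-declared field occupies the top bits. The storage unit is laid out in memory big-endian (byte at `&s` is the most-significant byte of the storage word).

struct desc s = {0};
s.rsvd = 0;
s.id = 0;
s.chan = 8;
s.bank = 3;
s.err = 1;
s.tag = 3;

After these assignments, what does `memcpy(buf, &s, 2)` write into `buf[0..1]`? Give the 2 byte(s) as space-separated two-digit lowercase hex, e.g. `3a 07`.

rsvd:2 = 0 → 0x0 << 14 → word 0x0000
id:2 = 0 → 0x0 << 12 → word 0x0000
chan:4 = 8 → 0x8 << 8 → word 0x0800
bank:2 = 3 → 0x3 << 6 → word 0x08c0
err:3 = 1 → 0x1 << 3 → word 0x08c8
tag:3 = 3 → 0x3 << 0 → word 0x08cb
word = 0x08cb → big-endian bytes:
  [0]=0x08  [1]=0xcb

08 cb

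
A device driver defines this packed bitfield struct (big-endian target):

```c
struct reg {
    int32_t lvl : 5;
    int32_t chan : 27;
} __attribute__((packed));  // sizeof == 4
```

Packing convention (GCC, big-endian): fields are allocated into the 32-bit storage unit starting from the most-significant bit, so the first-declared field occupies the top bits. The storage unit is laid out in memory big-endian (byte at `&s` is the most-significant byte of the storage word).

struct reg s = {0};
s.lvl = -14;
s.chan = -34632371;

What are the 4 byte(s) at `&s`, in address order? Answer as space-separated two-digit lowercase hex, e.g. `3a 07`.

lvl:5 = -14 → 0x12 << 27 → word 0x90000000
chan:27 = -34632371 → 0x5ef8d4d << 0 → word 0x95ef8d4d
word = 0x95ef8d4d → big-endian bytes:
  [0]=0x95  [1]=0xef  [2]=0x8d  [3]=0x4d

95 ef 8d 4d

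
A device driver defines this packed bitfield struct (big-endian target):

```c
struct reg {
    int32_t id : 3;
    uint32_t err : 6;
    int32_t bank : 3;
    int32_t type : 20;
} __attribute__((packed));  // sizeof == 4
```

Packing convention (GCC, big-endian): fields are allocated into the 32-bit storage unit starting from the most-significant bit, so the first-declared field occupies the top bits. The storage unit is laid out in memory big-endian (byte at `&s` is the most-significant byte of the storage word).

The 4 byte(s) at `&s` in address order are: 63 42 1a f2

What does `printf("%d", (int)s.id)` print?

[0]=0x63 [1]=0x42 [2]=0x1a [3]=0xf2 (big-endian) → word 0x63421af2
id [29+:3] = (word>>29) & 0x7 = 3  ←
err [23+:6] = (word>>23) & 0x3f = 6
bank [20+:3] = (word>>20) & 0x7 = 4
type [0+:20] = (word>>0) & 0xfffff = 137970
id signed 3b, MSB=0: value = 3

3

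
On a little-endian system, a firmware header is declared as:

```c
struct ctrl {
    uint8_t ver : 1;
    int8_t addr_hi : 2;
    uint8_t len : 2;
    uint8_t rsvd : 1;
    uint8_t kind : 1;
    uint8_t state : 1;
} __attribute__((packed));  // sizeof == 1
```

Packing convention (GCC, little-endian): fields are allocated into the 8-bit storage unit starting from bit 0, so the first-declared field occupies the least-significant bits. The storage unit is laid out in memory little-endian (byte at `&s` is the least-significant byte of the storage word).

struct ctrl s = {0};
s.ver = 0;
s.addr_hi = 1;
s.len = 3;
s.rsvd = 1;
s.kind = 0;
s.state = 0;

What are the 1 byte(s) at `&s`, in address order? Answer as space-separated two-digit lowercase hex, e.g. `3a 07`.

3a

ver (1b) val=0 bits=0x0 at bit 0: 0x00
addr_hi (2b) val=1 bits=0x1 at bit 1: 0x02
len (2b) val=3 bits=0x3 at bit 3: 0x1a
rsvd (1b) val=1 bits=0x1 at bit 5: 0x3a
kind (1b) val=0 bits=0x0 at bit 6: 0x3a
state (1b) val=0 bits=0x0 at bit 7: 0x3a
word = 0x3a → little-endian bytes:
  [0]=0x3a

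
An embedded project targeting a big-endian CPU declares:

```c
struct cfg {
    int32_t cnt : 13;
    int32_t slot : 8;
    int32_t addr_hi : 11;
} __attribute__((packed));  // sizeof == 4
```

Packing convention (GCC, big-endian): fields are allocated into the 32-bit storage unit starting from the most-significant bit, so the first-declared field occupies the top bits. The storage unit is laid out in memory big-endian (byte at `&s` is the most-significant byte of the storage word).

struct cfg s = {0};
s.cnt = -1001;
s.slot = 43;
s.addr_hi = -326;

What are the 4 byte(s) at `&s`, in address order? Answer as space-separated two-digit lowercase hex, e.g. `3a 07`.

[19+:13] cnt=-1001 & 0x1fff = 0x1c17; word=0xe0b80000
[11+:8] slot=43 & 0xff = 0x2b; word=0xe0b95800
[0+:11] addr_hi=-326 & 0x7ff = 0x6ba; word=0xe0b95eba
word = 0xe0b95eba → big-endian bytes:
  [0]=0xe0  [1]=0xb9  [2]=0x5e  [3]=0xba

e0 b9 5e ba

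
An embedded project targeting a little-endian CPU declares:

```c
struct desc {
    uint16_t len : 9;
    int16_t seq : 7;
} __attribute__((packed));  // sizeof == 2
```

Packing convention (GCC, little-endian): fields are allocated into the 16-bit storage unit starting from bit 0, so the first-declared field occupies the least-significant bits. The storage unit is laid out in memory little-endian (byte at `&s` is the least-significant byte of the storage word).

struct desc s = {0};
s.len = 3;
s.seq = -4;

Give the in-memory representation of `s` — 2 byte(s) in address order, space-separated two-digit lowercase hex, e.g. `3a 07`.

len (9b) val=3 bits=0x3 at bit 0: 0x0003
seq (7b) val=-4 bits=0x7c at bit 9: 0xf803
word = 0xf803 → little-endian bytes:
  [0]=0x03  [1]=0xf8

03 f8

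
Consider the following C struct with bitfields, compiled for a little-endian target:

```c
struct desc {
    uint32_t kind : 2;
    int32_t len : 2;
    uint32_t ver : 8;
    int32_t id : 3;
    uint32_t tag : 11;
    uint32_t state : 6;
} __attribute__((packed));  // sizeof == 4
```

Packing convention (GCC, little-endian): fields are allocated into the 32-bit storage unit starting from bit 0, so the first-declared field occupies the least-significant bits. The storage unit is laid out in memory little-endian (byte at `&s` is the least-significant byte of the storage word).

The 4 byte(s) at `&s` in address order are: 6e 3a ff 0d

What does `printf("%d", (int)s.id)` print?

[0]=0x6e [1]=0x3a [2]=0xff [3]=0x0d (little-endian) → word 0x0dff3a6e
kind:2 @ bit 0 → (0x0dff3a6e>>0)&0x3 = 0x2
len:2 @ bit 2 → (0x0dff3a6e>>2)&0x3 = 0x3
ver:8 @ bit 4 → (0x0dff3a6e>>4)&0xff = 0xa6
id:3 @ bit 12 → (0x0dff3a6e>>12)&0x7 = 0x3  ←
tag:11 @ bit 15 → (0x0dff3a6e>>15)&0x7ff = 0x3fe
state:6 @ bit 26 → (0x0dff3a6e>>26)&0x3f = 0x3
id signed 3b, MSB=0: value = 3

3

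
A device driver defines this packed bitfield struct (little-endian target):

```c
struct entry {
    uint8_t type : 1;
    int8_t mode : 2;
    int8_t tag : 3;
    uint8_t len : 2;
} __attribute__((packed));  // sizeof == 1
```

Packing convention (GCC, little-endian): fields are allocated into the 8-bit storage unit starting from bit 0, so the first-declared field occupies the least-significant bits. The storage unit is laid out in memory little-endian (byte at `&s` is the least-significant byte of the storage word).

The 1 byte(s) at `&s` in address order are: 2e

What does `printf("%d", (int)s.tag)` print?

-3

[0]=0x2e (little-endian) → word 0x2e
type [0+:1] = (word>>0) & 0x1 = 0
mode [1+:2] = (word>>1) & 0x3 = 3
tag [3+:3] = (word>>3) & 0x7 = 5  ←
len [6+:2] = (word>>6) & 0x3 = 0
tag signed 3b, MSB=1: 5 - 8 = -3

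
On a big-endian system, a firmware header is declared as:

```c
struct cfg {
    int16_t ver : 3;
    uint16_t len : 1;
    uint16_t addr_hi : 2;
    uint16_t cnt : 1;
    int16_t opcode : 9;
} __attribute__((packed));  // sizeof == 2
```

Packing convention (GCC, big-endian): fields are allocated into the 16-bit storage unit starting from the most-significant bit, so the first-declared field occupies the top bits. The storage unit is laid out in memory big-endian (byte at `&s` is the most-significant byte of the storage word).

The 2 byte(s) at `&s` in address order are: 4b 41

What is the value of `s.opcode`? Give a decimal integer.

[0]=0x4b [1]=0x41 (big-endian) → word 0x4b41
ver:3 @ bit 13 → (0x4b41>>13)&0x7 = 0x2
len:1 @ bit 12 → (0x4b41>>12)&0x1 = 0x0
addr_hi:2 @ bit 10 → (0x4b41>>10)&0x3 = 0x2
cnt:1 @ bit 9 → (0x4b41>>9)&0x1 = 0x1
opcode:9 @ bit 0 → (0x4b41>>0)&0x1ff = 0x141  ←
opcode signed 9b, MSB=1: 321 - 512 = -191

-191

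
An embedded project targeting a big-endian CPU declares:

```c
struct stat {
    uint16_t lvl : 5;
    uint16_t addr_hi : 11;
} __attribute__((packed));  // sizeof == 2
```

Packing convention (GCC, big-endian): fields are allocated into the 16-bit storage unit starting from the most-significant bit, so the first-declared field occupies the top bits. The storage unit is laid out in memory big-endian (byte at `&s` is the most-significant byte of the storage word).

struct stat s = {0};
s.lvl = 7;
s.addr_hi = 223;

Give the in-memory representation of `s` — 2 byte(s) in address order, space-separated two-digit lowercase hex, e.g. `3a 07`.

38 df

lvl (5b) val=7 bits=0x7 at bit 11: 0x3800
addr_hi (11b) val=223 bits=0xdf at bit 0: 0x38df
word = 0x38df → big-endian bytes:
  [0]=0x38  [1]=0xdf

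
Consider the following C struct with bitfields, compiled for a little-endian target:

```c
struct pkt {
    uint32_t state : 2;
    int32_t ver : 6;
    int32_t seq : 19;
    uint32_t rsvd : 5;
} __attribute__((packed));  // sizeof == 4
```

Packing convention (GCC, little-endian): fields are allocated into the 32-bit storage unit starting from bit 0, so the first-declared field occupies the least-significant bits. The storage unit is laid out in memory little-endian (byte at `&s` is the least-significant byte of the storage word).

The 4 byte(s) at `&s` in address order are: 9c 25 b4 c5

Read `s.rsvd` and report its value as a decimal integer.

[0]=0x9c [1]=0x25 [2]=0xb4 [3]=0xc5 (little-endian) → word 0xc5b4259c
state [0+:2] = (word>>0) & 0x3 = 0
ver [2+:6] = (word>>2) & 0x3f = 39
seq [8+:19] = (word>>8) & 0x7ffff = 373797
rsvd [27+:5] = (word>>27) & 0x1f = 24  ←

24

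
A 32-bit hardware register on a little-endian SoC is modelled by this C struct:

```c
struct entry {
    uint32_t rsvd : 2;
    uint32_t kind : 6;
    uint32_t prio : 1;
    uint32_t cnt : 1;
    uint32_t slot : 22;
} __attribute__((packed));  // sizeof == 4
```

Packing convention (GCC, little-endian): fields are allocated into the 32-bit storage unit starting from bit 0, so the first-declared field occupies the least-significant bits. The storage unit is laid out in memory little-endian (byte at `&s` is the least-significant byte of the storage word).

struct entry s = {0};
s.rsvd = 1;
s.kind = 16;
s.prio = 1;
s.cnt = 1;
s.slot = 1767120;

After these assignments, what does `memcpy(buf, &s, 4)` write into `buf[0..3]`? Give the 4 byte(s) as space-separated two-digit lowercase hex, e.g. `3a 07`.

rsvd (2b) val=1 bits=0x1 at bit 0: 0x00000001
kind (6b) val=16 bits=0x10 at bit 2: 0x00000041
prio (1b) val=1 bits=0x1 at bit 8: 0x00000141
cnt (1b) val=1 bits=0x1 at bit 9: 0x00000341
slot (22b) val=1767120 bits=0x1af6d0 at bit 10: 0x6bdb4341
word = 0x6bdb4341 → little-endian bytes:
  [0]=0x41  [1]=0x43  [2]=0xdb  [3]=0x6b

41 43 db 6b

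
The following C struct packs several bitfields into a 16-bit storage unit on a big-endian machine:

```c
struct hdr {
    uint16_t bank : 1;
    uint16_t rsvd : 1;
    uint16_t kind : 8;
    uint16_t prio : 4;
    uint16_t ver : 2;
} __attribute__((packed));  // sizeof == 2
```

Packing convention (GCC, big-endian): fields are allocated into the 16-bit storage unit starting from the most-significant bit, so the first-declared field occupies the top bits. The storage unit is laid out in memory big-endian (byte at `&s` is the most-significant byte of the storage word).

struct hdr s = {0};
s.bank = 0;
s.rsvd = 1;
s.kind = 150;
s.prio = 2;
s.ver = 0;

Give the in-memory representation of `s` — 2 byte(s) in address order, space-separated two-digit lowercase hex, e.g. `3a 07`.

[15+:1] bank=0 & 0x1 = 0x0; word=0x0000
[14+:1] rsvd=1 & 0x1 = 0x1; word=0x4000
[6+:8] kind=150 & 0xff = 0x96; word=0x6580
[2+:4] prio=2 & 0xf = 0x2; word=0x6588
[0+:2] ver=0 & 0x3 = 0x0; word=0x6588
word = 0x6588 → big-endian bytes:
  [0]=0x65  [1]=0x88

65 88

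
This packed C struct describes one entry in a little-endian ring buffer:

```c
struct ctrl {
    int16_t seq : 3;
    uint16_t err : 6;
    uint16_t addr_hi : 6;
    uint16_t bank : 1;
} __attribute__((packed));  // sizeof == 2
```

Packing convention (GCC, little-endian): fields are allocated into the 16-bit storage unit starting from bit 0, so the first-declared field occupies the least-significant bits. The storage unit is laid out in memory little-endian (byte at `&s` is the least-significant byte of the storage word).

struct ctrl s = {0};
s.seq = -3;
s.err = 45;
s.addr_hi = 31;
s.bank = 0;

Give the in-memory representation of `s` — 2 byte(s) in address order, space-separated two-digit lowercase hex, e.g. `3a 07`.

6d 3f

seq (3b) val=-3 bits=0x5 at bit 0: 0x0005
err (6b) val=45 bits=0x2d at bit 3: 0x016d
addr_hi (6b) val=31 bits=0x1f at bit 9: 0x3f6d
bank (1b) val=0 bits=0x0 at bit 15: 0x3f6d
word = 0x3f6d → little-endian bytes:
  [0]=0x6d  [1]=0x3f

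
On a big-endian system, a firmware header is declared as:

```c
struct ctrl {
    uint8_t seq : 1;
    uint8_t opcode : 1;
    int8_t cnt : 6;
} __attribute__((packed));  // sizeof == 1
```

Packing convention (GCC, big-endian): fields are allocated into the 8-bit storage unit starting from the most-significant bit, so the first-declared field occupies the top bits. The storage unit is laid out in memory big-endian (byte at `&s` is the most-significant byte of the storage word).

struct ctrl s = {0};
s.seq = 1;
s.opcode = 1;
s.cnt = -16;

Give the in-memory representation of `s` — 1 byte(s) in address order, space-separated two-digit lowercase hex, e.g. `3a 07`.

f0

[7+:1] seq=1 & 0x1 = 0x1; word=0x80
[6+:1] opcode=1 & 0x1 = 0x1; word=0xc0
[0+:6] cnt=-16 & 0x3f = 0x30; word=0xf0
word = 0xf0 → big-endian bytes:
  [0]=0xf0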